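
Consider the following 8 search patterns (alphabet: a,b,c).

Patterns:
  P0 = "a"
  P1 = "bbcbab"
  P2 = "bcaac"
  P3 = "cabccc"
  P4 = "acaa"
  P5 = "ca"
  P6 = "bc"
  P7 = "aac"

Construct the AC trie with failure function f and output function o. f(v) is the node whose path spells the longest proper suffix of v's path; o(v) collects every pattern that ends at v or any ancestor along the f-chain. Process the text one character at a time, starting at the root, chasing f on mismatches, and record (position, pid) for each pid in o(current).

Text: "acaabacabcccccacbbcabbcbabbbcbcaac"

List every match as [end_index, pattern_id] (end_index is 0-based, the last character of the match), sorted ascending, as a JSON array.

Build automaton:
Trie nodes:
  0='ε' goto a→1 b→2 c→12
  1='a' goto a→21 c→18  [P0 ends]
  2='b' goto b→3 c→8
  3='bb' goto c→4
  4='bbc' goto b→5
  5='bbcb' goto a→6
  6='bbcba' goto b→7
  7='bbcbab' goto ·  [P1 ends]
  8='bc' goto a→9  [P6 ends]
  9='bca' goto a→10
  10='bcaa' goto c→11
  11='bcaac' goto ·  [P2 ends]
  12='c' goto a→13
  13='ca' goto b→14  [P5 ends]
  14='cab' goto c→15
  15='cabc' goto c→16
  16='cabcc' goto c→17
  17='cabccc' goto ·  [P3 ends]
  18='ac' goto a→19
  19='aca' goto a→20
  20='acaa' goto ·  [P4 ends]
  21='aa' goto c→22
  22='aac' goto ·  [P7 ends]

Failure links (BFS by depth):
  n1('a'): parent n0 fail=0; on 'a' 0 → fail=0;  out {0}∪∅={0}
  n2('b'): parent n0 fail=0; on 'b' 0 → fail=0;  out ∅∪∅=∅
  n12('c'): parent n0 fail=0; on 'c' 0 → fail=0;  out ∅∪∅=∅
  n3('bb'): parent n2 fail=0; on 'b' 0 → fail=2;  out ∅∪∅=∅
  n8('bc'): parent n2 fail=0; on 'c' 0 → fail=12;  out {6}∪∅={6}
  n13('ca'): parent n12 fail=0; on 'a' 0 → fail=1;  out {5}∪{0}={0,5}
  n18('ac'): parent n1 fail=0; on 'c' 0 → fail=12;  out ∅∪∅=∅
  n21('aa'): parent n1 fail=0; on 'a' 0 → fail=1;  out ∅∪{0}={0}
  n4('bbc'): parent n3 fail=2; on 'c' 2 → fail=8;  out ∅∪{6}={6}
  n9('bca'): parent n8 fail=12; on 'a' 12 → fail=13;  out ∅∪{0,5}={0,5}
  n14('cab'): parent n13 fail=1; on 'b' 1→0 → fail=2;  out ∅∪∅=∅
  n19('aca'): parent n18 fail=12; on 'a' 12 → fail=13;  out ∅∪{0,5}={0,5}
  n22('aac'): parent n21 fail=1; on 'c' 1 → fail=18;  out {7}∪∅={7}
  n5('bbcb'): parent n4 fail=8; on 'b' 8→12→0 → fail=2;  out ∅∪∅=∅
  n10('bcaa'): parent n9 fail=13; on 'a' 13→1 → fail=21;  out ∅∪{0}={0}
  n15('cabc'): parent n14 fail=2; on 'c' 2 → fail=8;  out ∅∪{6}={6}
  n20('acaa'): parent n19 fail=13; on 'a' 13→1 → fail=21;  out {4}∪{0}={0,4}
  n6('bbcba'): parent n5 fail=2; on 'a' 2→0 → fail=1;  out ∅∪{0}={0}
  n11('bcaac'): parent n10 fail=21; on 'c' 21 → fail=22;  out {2}∪{7}={2,7}
  n16('cabcc'): parent n15 fail=8; on 'c' 8→12→0 → fail=12;  out ∅∪∅=∅
  n7('bbcbab'): parent n6 fail=1; on 'b' 1→0 → fail=2;  out {1}∪∅={1}
  n17('cabccc'): parent n16 fail=12; on 'c' 12→0 → fail=12;  out {3}∪∅={3}

Text stream:
[0] read 'a'  n0⇒n1  → match P0@[0:0]
[1] read 'c'  n1⇒n18
[2] read 'a'  n18⇒n19  → match P0@[2:2],P5@[1:2]
[3] read 'a'  n19⇒n20  → match P0@[3:3],P4@[0:3]
[4] read 'b'  n20⇒n2 ·f
[5] read 'a'  n2⇒n1 ·f  → match P0@[5:5]
[6] read 'c'  n1⇒n18
[7] read 'a'  n18⇒n19  → match P0@[7:7],P5@[6:7]
[8] read 'b'  n19⇒n14 ·f
[9] read 'c'  n14⇒n15  → match P6@[8:9]
[10] read 'c'  n15⇒n16
[11] read 'c'  n16⇒n17  → match P3@[6:11]
[12] read 'c'  n17⇒n12 ·f
[13] read 'c'  n12⇒n12 ·f
[14] read 'a'  n12⇒n13  → match P0@[14:14],P5@[13:14]
[15] read 'c'  n13⇒n18 ·f
[16] read 'b'  n18⇒n2 ·f
[17] read 'b'  n2⇒n3
[18] read 'c'  n3⇒n4  → match P6@[17:18]
[19] read 'a'  n4⇒n9 ·f  → match P0@[19:19],P5@[18:19]
[20] read 'b'  n9⇒n14 ·f
[21] read 'b'  n14⇒n3 ·f
[22] read 'c'  n3⇒n4  → match P6@[21:22]
[23] read 'b'  n4⇒n5
[24] read 'a'  n5⇒n6  → match P0@[24:24]
[25] read 'b'  n6⇒n7  → match P1@[20:25]
[26] read 'b'  n7⇒n3 ·f
[27] read 'b'  n3⇒n3 ·f
[28] read 'c'  n3⇒n4  → match P6@[27:28]
[29] read 'b'  n4⇒n5
[30] read 'c'  n5⇒n8 ·f  → match P6@[29:30]
[31] read 'a'  n8⇒n9  → match P0@[31:31],P5@[30:31]
[32] read 'a'  n9⇒n10  → match P0@[32:32]
[33] read 'c'  n10⇒n11  → match P2@[29:33],P7@[31:33]

Matches: [[0,0],[2,0],[2,5],[3,0],[3,4],[5,0],[7,0],[7,5],[9,6],[11,3],[14,0],[14,5],[18,6],[19,0],[19,5],[22,6],[24,0],[25,1],[28,6],[30,6],[31,0],[31,5],[32,0],[33,2],[33,7]]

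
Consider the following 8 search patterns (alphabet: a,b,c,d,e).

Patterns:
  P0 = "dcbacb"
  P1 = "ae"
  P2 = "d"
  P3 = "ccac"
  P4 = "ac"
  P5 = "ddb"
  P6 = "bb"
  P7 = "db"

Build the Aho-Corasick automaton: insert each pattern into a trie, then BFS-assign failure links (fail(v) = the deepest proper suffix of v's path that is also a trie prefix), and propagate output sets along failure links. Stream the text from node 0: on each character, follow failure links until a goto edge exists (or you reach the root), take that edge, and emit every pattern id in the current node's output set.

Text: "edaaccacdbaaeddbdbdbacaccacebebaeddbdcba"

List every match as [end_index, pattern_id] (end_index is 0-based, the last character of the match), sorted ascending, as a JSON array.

Construct AC machine:
Trie nodes:
  n0 'ε': a→7 b→16 c→9 d→1
  n1 'd': b→18 c→2 d→14  [P2 ends]
  n2 'dc': b→3
  n3 'dcb': a→4
  n4 'dcba': c→5
  n5 'dcbac': b→6
  n6 'dcbacb': ·  [P0 ends]
  n7 'a': c→13 e→8
  n8 'ae': ·  [P1 ends]
  n9 'c': c→10
  n10 'cc': a→11
  n11 'cca': c→12
  n12 'ccac': ·  [P3 ends]
  n13 'ac': ·  [P4 ends]
  n14 'dd': b→15
  n15 'ddb': ·  [P5 ends]
  n16 'b': b→17
  n17 'bb': ·  [P6 ends]
  n18 'db': ·  [P7 ends]

BFS fail/out derivation:
  fail(1) 'd': from fail(0)=0 chase 'd': 0 ⇒ 0;  out={2}∪out(0)={2}
  fail(7) 'a': from fail(0)=0 chase 'a': 0 ⇒ 0;  out=∅∪out(0)=∅
  fail(9) 'c': from fail(0)=0 chase 'c': 0 ⇒ 0;  out=∅∪out(0)=∅
  fail(16) 'b': from fail(0)=0 chase 'b': 0 ⇒ 0;  out=∅∪out(0)=∅
  fail(2) 'dc': from fail(1)=0 chase 'c': 0 ⇒ 9;  out=∅∪out(9)=∅
  fail(8) 'ae': from fail(7)=0 chase 'e': 0 ⇒ 0;  out={1}∪out(0)={1}
  fail(10) 'cc': from fail(9)=0 chase 'c': 0 ⇒ 9;  out=∅∪out(9)=∅
  fail(13) 'ac': from fail(7)=0 chase 'c': 0 ⇒ 9;  out={4}∪out(9)={4}
  fail(14) 'dd': from fail(1)=0 chase 'd': 0 ⇒ 1;  out=∅∪out(1)={2}
  fail(17) 'bb': from fail(16)=0 chase 'b': 0 ⇒ 16;  out={6}∪out(16)={6}
  fail(18) 'db': from fail(1)=0 chase 'b': 0 ⇒ 16;  out={7}∪out(16)={7}
  fail(3) 'dcb': from fail(2)=9 chase 'b': 9→0 ⇒ 16;  out=∅∪out(16)=∅
  fail(11) 'cca': from fail(10)=9 chase 'a': 9→0 ⇒ 7;  out=∅∪out(7)=∅
  fail(15) 'ddb': from fail(14)=1 chase 'b': 1 ⇒ 18;  out={5}∪out(18)={5,7}
  fail(4) 'dcba': from fail(3)=16 chase 'a': 16→0 ⇒ 7;  out=∅∪out(7)=∅
  fail(12) 'ccac': from fail(11)=7 chase 'c': 7 ⇒ 13;  out={3}∪out(13)={3,4}
  fail(5) 'dcbac': from fail(4)=7 chase 'c': 7 ⇒ 13;  out=∅∪out(13)={4}
  fail(6) 'dcbacb': from fail(5)=13 chase 'b': 13→9→0 ⇒ 16;  out={0}∪out(16)={0}

Scan:
i=0 'e': node 0→0
i=1 'd': node 0→1  emit P2@[1:1]
i=2 'a': node 1→7 ·f
i=3 'a': node 7→7 ·f
i=4 'c': node 7→13  emit P4@[3:4]
i=5 'c': node 13→10 ·f
i=6 'a': node 10→11
i=7 'c': node 11→12  emit P3@[4:7],P4@[6:7]
i=8 'd': node 12→1 ·f  emit P2@[8:8]
i=9 'b': node 1→18  emit P7@[8:9]
i=10 'a': node 18→7 ·f
i=11 'a': node 7→7 ·f
i=12 'e': node 7→8  emit P1@[11:12]
i=13 'd': node 8→1 ·f  emit P2@[13:13]
i=14 'd': node 1→14  emit P2@[14:14]
i=15 'b': node 14→15  emit P5@[13:15],P7@[14:15]
i=16 'd': node 15→1 ·f  emit P2@[16:16]
i=17 'b': node 1→18  emit P7@[16:17]
i=18 'd': node 18→1 ·f  emit P2@[18:18]
i=19 'b': node 1→18  emit P7@[18:19]
i=20 'a': node 18→7 ·f
i=21 'c': node 7→13  emit P4@[20:21]
i=22 'a': node 13→7 ·f
i=23 'c': node 7→13  emit P4@[22:23]
i=24 'c': node 13→10 ·f
i=25 'a': node 10→11
i=26 'c': node 11→12  emit P3@[23:26],P4@[25:26]
i=27 'e': node 12→0 ·f
i=28 'b': node 0→16
i=29 'e': node 16→0 ·f
i=30 'b': node 0→16
i=31 'a': node 16→7 ·f
i=32 'e': node 7→8  emit P1@[31:32]
i=33 'd': node 8→1 ·f  emit P2@[33:33]
i=34 'd': node 1→14  emit P2@[34:34]
i=35 'b': node 14→15  emit P5@[33:35],P7@[34:35]
i=36 'd': node 15→1 ·f  emit P2@[36:36]
i=37 'c': node 1→2
i=38 'b': node 2→3
i=39 'a': node 3→4

All matches (sorted): [[1,2],[4,4],[7,3],[7,4],[8,2],[9,7],[12,1],[13,2],[14,2],[15,5],[15,7],[16,2],[17,7],[18,2],[19,7],[21,4],[23,4],[26,3],[26,4],[32,1],[33,2],[34,2],[35,5],[35,7],[36,2]]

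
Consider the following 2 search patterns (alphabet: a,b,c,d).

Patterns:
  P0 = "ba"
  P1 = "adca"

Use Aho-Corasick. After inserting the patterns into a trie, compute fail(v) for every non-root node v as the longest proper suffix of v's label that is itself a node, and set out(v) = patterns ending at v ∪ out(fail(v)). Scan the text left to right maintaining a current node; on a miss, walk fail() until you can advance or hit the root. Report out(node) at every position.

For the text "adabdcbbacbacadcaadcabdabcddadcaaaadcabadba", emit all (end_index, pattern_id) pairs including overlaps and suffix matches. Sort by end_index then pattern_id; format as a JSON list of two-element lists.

Build automaton:
Trie nodes:
  0='ε' goto a→3 b→1
  1='b' goto a→2
  2='ba' goto ·  ←P0
  3='a' goto d→4
  4='ad' goto c→5
  5='adc' goto a→6
  6='adca' goto ·  ←P1

BFS fail/out derivation:
  fail(1) 'b': from fail(0)=0 chase 'b': 0 ⇒ 0;  out=∅∪out(0)=∅
  fail(3) 'a': from fail(0)=0 chase 'a': 0 ⇒ 0;  out=∅∪out(0)=∅
  fail(2) 'ba': from fail(1)=0 chase 'a': 0 ⇒ 3;  out={0}∪out(3)={0}
  fail(4) 'ad': from fail(3)=0 chase 'd': 0 ⇒ 0;  out=∅∪out(0)=∅
  fail(5) 'adc': from fail(4)=0 chase 'c': 0 ⇒ 0;  out=∅∪out(0)=∅
  fail(6) 'adca': from fail(5)=0 chase 'a': 0 ⇒ 3;  out={1}∪out(3)={1}

Text stream:
pos 0 'a': at 3
pos 1 'd': at 4
pos 2 'a': at 3 (fail-walked)
pos 3 'b': at 1 (fail-walked)
pos 4 'd': at 0 (fail-walked)
pos 5 'c': at 0
pos 6 'b': at 1
pos 7 'b': at 1 (fail-walked)
pos 8 'a': at 2  emit P0@[7:8]
pos 9 'c': at 0 (fail-walked)
pos 10 'b': at 1
pos 11 'a': at 2  emit P0@[10:11]
pos 12 'c': at 0 (fail-walked)
pos 13 'a': at 3
pos 14 'd': at 4
pos 15 'c': at 5
pos 16 'a': at 6  emit P1@[13:16]
pos 17 'a': at 3 (fail-walked)
pos 18 'd': at 4
pos 19 'c': at 5
pos 20 'a': at 6  emit P1@[17:20]
pos 21 'b': at 1 (fail-walked)
pos 22 'd': at 0 (fail-walked)
pos 23 'a': at 3
pos 24 'b': at 1 (fail-walked)
pos 25 'c': at 0 (fail-walked)
pos 26 'd': at 0
pos 27 'd': at 0
pos 28 'a': at 3
pos 29 'd': at 4
pos 30 'c': at 5
pos 31 'a': at 6  emit P1@[28:31]
pos 32 'a': at 3 (fail-walked)
pos 33 'a': at 3 (fail-walked)
pos 34 'a': at 3 (fail-walked)
pos 35 'd': at 4
pos 36 'c': at 5
pos 37 'a': at 6  emit P1@[34:37]
pos 38 'b': at 1 (fail-walked)
pos 39 'a': at 2  emit P0@[38:39]
pos 40 'd': at 4 (fail-walked)
pos 41 'b': at 1 (fail-walked)
pos 42 'a': at 2  emit P0@[41:42]

Result: [[8,0],[11,0],[16,1],[20,1],[31,1],[37,1],[39,0],[42,0]]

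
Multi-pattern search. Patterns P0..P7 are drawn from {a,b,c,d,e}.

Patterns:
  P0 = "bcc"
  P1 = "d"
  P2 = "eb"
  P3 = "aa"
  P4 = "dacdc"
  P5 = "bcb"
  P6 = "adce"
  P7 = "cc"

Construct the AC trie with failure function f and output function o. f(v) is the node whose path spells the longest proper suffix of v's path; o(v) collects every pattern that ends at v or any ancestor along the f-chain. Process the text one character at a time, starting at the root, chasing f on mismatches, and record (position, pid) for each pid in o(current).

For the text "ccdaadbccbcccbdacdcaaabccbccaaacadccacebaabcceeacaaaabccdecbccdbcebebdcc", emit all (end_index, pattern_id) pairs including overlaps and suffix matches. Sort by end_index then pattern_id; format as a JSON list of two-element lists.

Build:
Trie nodes:
  n0 'ε': a→7 b→1 c→17 d→4 e→5
  n1 'b': c→2
  n2 'bc': b→13 c→3
  n3 'bcc': ·  ←P0
  n4 'd': a→9  ←P1
  n5 'e': b→6
  n6 'eb': ·  ←P2
  n7 'a': a→8 d→14
  n8 'aa': ·  ←P3
  n9 'da': c→10
  n10 'dac': d→11
  n11 'dacd': c→12
  n12 'dacdc': ·  ←P4
  n13 'bcb': ·  ←P5
  n14 'ad': c→15
  n15 'adc': e→16
  n16 'adce': ·  ←P6
  n17 'c': c→18
  n18 'cc': ·  ←P7

BFS fail/out derivation:
  fail(1) 'b': from fail(0)=0 chase 'b': 0 ⇒ 0;  out=∅∪out(0)=∅
  fail(4) 'd': from fail(0)=0 chase 'd': 0 ⇒ 0;  out={1}∪out(0)={1}
  fail(5) 'e': from fail(0)=0 chase 'e': 0 ⇒ 0;  out=∅∪out(0)=∅
  fail(7) 'a': from fail(0)=0 chase 'a': 0 ⇒ 0;  out=∅∪out(0)=∅
  fail(17) 'c': from fail(0)=0 chase 'c': 0 ⇒ 0;  out=∅∪out(0)=∅
  fail(2) 'bc': from fail(1)=0 chase 'c': 0 ⇒ 17;  out=∅∪out(17)=∅
  fail(6) 'eb': from fail(5)=0 chase 'b': 0 ⇒ 1;  out={2}∪out(1)={2}
  fail(8) 'aa': from fail(7)=0 chase 'a': 0 ⇒ 7;  out={3}∪out(7)={3}
  fail(9) 'da': from fail(4)=0 chase 'a': 0 ⇒ 7;  out=∅∪out(7)=∅
  fail(14) 'ad': from fail(7)=0 chase 'd': 0 ⇒ 4;  out=∅∪out(4)={1}
  fail(18) 'cc': from fail(17)=0 chase 'c': 0 ⇒ 17;  out={7}∪out(17)={7}
  fail(3) 'bcc': from fail(2)=17 chase 'c': 17 ⇒ 18;  out={0}∪out(18)={0,7}
  fail(10) 'dac': from fail(9)=7 chase 'c': 7→0 ⇒ 17;  out=∅∪out(17)=∅
  fail(13) 'bcb': from fail(2)=17 chase 'b': 17→0 ⇒ 1;  out={5}∪out(1)={5}
  fail(15) 'adc': from fail(14)=4 chase 'c': 4→0 ⇒ 17;  out=∅∪out(17)=∅
  fail(11) 'dacd': from fail(10)=17 chase 'd': 17→0 ⇒ 4;  out=∅∪out(4)={1}
  fail(16) 'adce': from fail(15)=17 chase 'e': 17→0 ⇒ 5;  out={6}∪out(5)={6}
  fail(12) 'dacdc': from fail(11)=4 chase 'c': 4→0 ⇒ 17;  out={4}∪out(17)={4}

Text stream:
i=0 'c': node 0→17
i=1 'c': node 17→18  ** P7@[0:1]
i=2 'd': node 18→4 ·f  ** P1@[2:2]
i=3 'a': node 4→9
i=4 'a': node 9→8 ·f  ** P3@[3:4]
i=5 'd': node 8→14 ·f  ** P1@[5:5]
i=6 'b': node 14→1 ·f
i=7 'c': node 1→2
i=8 'c': node 2→3  ** P0@[6:8],P7@[7:8]
i=9 'b': node 3→1 ·f
i=10 'c': node 1→2
i=11 'c': node 2→3  ** P0@[9:11],P7@[10:11]
i=12 'c': node 3→18 ·f  ** P7@[11:12]
i=13 'b': node 18→1 ·f
i=14 'd': node 1→4 ·f  ** P1@[14:14]
i=15 'a': node 4→9
i=16 'c': node 9→10
i=17 'd': node 10→11  ** P1@[17:17]
i=18 'c': node 11→12  ** P4@[14:18]
i=19 'a': node 12→7 ·f
i=20 'a': node 7→8  ** P3@[19:20]
i=21 'a': node 8→8 ·f  ** P3@[20:21]
i=22 'b': node 8→1 ·f
i=23 'c': node 1→2
i=24 'c': node 2→3  ** P0@[22:24],P7@[23:24]
i=25 'b': node 3→1 ·f
i=26 'c': node 1→2
i=27 'c': node 2→3  ** P0@[25:27],P7@[26:27]
i=28 'a': node 3→7 ·f
i=29 'a': node 7→8  ** P3@[28:29]
i=30 'a': node 8→8 ·f  ** P3@[29:30]
i=31 'c': node 8→17 ·f
i=32 'a': node 17→7 ·f
i=33 'd': node 7→14  ** P1@[33:33]
i=34 'c': node 14→15
i=35 'c': node 15→18 ·f  ** P7@[34:35]
i=36 'a': node 18→7 ·f
i=37 'c': node 7→17 ·f
i=38 'e': node 17→5 ·f
i=39 'b': node 5→6  ** P2@[38:39]
i=40 'a': node 6→7 ·f
i=41 'a': node 7→8  ** P3@[40:41]
i=42 'b': node 8→1 ·f
i=43 'c': node 1→2
i=44 'c': node 2→3  ** P0@[42:44],P7@[43:44]
i=45 'e': node 3→5 ·f
i=46 'e': node 5→5 ·f
i=47 'a': node 5→7 ·f
i=48 'c': node 7→17 ·f
i=49 'a': node 17→7 ·f
i=50 'a': node 7→8  ** P3@[49:50]
i=51 'a': node 8→8 ·f  ** P3@[50:51]
i=52 'a': node 8→8 ·f  ** P3@[51:52]
i=53 'b': node 8→1 ·f
i=54 'c': node 1→2
i=55 'c': node 2→3  ** P0@[53:55],P7@[54:55]
i=56 'd': node 3→4 ·f  ** P1@[56:56]
i=57 'e': node 4→5 ·f
i=58 'c': node 5→17 ·f
i=59 'b': node 17→1 ·f
i=60 'c': node 1→2
i=61 'c': node 2→3  ** P0@[59:61],P7@[60:61]
i=62 'd': node 3→4 ·f  ** P1@[62:62]
i=63 'b': node 4→1 ·f
i=64 'c': node 1→2
i=65 'e': node 2→5 ·f
i=66 'b': node 5→6  ** P2@[65:66]
i=67 'e': node 6→5 ·f
i=68 'b': node 5→6  ** P2@[67:68]
i=69 'd': node 6→4 ·f  ** P1@[69:69]
i=70 'c': node 4→17 ·f
i=71 'c': node 17→18  ** P7@[70:71]

Matches: [[1,7],[2,1],[4,3],[5,1],[8,0],[8,7],[11,0],[11,7],[12,7],[14,1],[17,1],[18,4],[20,3],[21,3],[24,0],[24,7],[27,0],[27,7],[29,3],[30,3],[33,1],[35,7],[39,2],[41,3],[44,0],[44,7],[50,3],[51,3],[52,3],[55,0],[55,7],[56,1],[61,0],[61,7],[62,1],[66,2],[68,2],[69,1],[71,7]]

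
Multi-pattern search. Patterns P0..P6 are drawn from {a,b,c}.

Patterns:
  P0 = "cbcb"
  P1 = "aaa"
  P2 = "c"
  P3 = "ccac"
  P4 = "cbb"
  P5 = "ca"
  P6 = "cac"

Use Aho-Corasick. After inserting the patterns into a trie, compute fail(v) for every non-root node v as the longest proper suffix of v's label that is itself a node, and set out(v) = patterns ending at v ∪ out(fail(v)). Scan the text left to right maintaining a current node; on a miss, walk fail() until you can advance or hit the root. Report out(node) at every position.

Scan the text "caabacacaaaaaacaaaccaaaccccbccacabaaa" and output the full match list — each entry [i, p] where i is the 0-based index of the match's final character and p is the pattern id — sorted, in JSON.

Construct AC machine:
Trie (insert patterns):
  n0 'ε': a→5 c→1
  n1 'c': a→12 b→2 c→8  [P2 ends]
  n2 'cb': b→11 c→3
  n3 'cbc': b→4
  n4 'cbcb': ·  [P0 ends]
  n5 'a': a→6
  n6 'aa': a→7
  n7 'aaa': ·  [P1 ends]
  n8 'cc': a→9
  n9 'cca': c→10
  n10 'ccac': ·  [P3 ends]
  n11 'cbb': ·  [P4 ends]
  n12 'ca': c→13  [P5 ends]
  n13 'cac': ·  [P6 ends]

BFS fail/out derivation:
  fail(1) 'c': from fail(0)=0 chase 'c': 0 ⇒ 0;  out={2}∪out(0)={2}
  fail(5) 'a': from fail(0)=0 chase 'a': 0 ⇒ 0;  out=∅∪out(0)=∅
  fail(2) 'cb': from fail(1)=0 chase 'b': 0 ⇒ 0;  out=∅∪out(0)=∅
  fail(6) 'aa': from fail(5)=0 chase 'a': 0 ⇒ 5;  out=∅∪out(5)=∅
  fail(8) 'cc': from fail(1)=0 chase 'c': 0 ⇒ 1;  out=∅∪out(1)={2}
  fail(12) 'ca': from fail(1)=0 chase 'a': 0 ⇒ 5;  out={5}∪out(5)={5}
  fail(3) 'cbc': from fail(2)=0 chase 'c': 0 ⇒ 1;  out=∅∪out(1)={2}
  fail(7) 'aaa': from fail(6)=5 chase 'a': 5 ⇒ 6;  out={1}∪out(6)={1}
  fail(9) 'cca': from fail(8)=1 chase 'a': 1 ⇒ 12;  out=∅∪out(12)={5}
  fail(11) 'cbb': from fail(2)=0 chase 'b': 0 ⇒ 0;  out={4}∪out(0)={4}
  fail(13) 'cac': from fail(12)=5 chase 'c': 5→0 ⇒ 1;  out={6}∪out(1)={2,6}
  fail(4) 'cbcb': from fail(3)=1 chase 'b': 1 ⇒ 2;  out={0}∪out(2)={0}
  fail(10) 'ccac': from fail(9)=12 chase 'c': 12 ⇒ 13;  out={3}∪out(13)={2,3,6}

Scan:
[0] read 'c'  n0⇒n1  → match P2@[0:0]
[1] read 'a'  n1⇒n12  → match P5@[0:1]
[2] read 'a'  n12⇒n6 (fail-walked)
[3] read 'b'  n6⇒n0 (fail-walked)
[4] read 'a'  n0⇒n5
[5] read 'c'  n5⇒n1 (fail-walked)  → match P2@[5:5]
[6] read 'a'  n1⇒n12  → match P5@[5:6]
[7] read 'c'  n12⇒n13  → match P2@[7:7],P6@[5:7]
[8] read 'a'  n13⇒n12 (fail-walked)  → match P5@[7:8]
[9] read 'a'  n12⇒n6 (fail-walked)
[10] read 'a'  n6⇒n7  → match P1@[8:10]
[11] read 'a'  n7⇒n7 (fail-walked)  → match P1@[9:11]
[12] read 'a'  n7⇒n7 (fail-walked)  → match P1@[10:12]
[13] read 'a'  n7⇒n7 (fail-walked)  → match P1@[11:13]
[14] read 'c'  n7⇒n1 (fail-walked)  → match P2@[14:14]
[15] read 'a'  n1⇒n12  → match P5@[14:15]
[16] read 'a'  n12⇒n6 (fail-walked)
[17] read 'a'  n6⇒n7  → match P1@[15:17]
[18] read 'c'  n7⇒n1 (fail-walked)  → match P2@[18:18]
[19] read 'c'  n1⇒n8  → match P2@[19:19]
[20] read 'a'  n8⇒n9  → match P5@[19:20]
[21] read 'a'  n9⇒n6 (fail-walked)
[22] read 'a'  n6⇒n7  → match P1@[20:22]
[23] read 'c'  n7⇒n1 (fail-walked)  → match P2@[23:23]
[24] read 'c'  n1⇒n8  → match P2@[24:24]
[25] read 'c'  n8⇒n8 (fail-walked)  → match P2@[25:25]
[26] read 'c'  n8⇒n8 (fail-walked)  → match P2@[26:26]
[27] read 'b'  n8⇒n2 (fail-walked)
[28] read 'c'  n2⇒n3  → match P2@[28:28]
[29] read 'c'  n3⇒n8 (fail-walked)  → match P2@[29:29]
[30] read 'a'  n8⇒n9  → match P5@[29:30]
[31] read 'c'  n9⇒n10  → match P2@[31:31],P3@[28:31],P6@[29:31]
[32] read 'a'  n10⇒n12 (fail-walked)  → match P5@[31:32]
[33] read 'b'  n12⇒n0 (fail-walked)
[34] read 'a'  n0⇒n5
[35] read 'a'  n5⇒n6
[36] read 'a'  n6⇒n7  → match P1@[34:36]

Matches: [[0,2],[1,5],[5,2],[6,5],[7,2],[7,6],[8,5],[10,1],[11,1],[12,1],[13,1],[14,2],[15,5],[17,1],[18,2],[19,2],[20,5],[22,1],[23,2],[24,2],[25,2],[26,2],[28,2],[29,2],[30,5],[31,2],[31,3],[31,6],[32,5],[36,1]]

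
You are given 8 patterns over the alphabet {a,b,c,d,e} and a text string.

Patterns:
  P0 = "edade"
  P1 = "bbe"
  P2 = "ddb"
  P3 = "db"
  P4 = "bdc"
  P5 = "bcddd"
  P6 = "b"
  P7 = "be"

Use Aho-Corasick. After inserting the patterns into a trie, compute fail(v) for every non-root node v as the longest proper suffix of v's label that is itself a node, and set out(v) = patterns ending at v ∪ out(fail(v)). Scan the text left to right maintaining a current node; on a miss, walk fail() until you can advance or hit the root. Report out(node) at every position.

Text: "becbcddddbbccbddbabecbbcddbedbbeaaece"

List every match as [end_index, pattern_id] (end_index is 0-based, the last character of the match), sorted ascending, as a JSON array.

Construct AC machine:
Trie nodes:
  0='ε' goto b→6 d→9 e→1
  1='e' goto d→2
  2='ed' goto a→3
  3='eda' goto d→4
  4='edad' goto e→5
  5='edade' goto ·  ←P0
  6='b' goto b→7 c→15 d→13 e→19  ←P6
  7='bb' goto e→8
  8='bbe' goto ·  ←P1
  9='d' goto b→12 d→10
  10='dd' goto b→11
  11='ddb' goto ·  ←P2
  12='db' goto ·  ←P3
  13='bd' goto c→14
  14='bdc' goto ·  ←P4
  15='bc' goto d→16
  16='bcd' goto d→17
  17='bcdd' goto d→18
  18='bcddd' goto ·  ←P5
  19='be' goto ·  ←P7

BFS fail/out derivation:
  fail(1) 'e': from fail(0)=0 chase 'e': 0 ⇒ 0;  out=∅∪out(0)=∅
  fail(6) 'b': from fail(0)=0 chase 'b': 0 ⇒ 0;  out={6}∪out(0)={6}
  fail(9) 'd': from fail(0)=0 chase 'd': 0 ⇒ 0;  out=∅∪out(0)=∅
  fail(2) 'ed': from fail(1)=0 chase 'd': 0 ⇒ 9;  out=∅∪out(9)=∅
  fail(7) 'bb': from fail(6)=0 chase 'b': 0 ⇒ 6;  out=∅∪out(6)={6}
  fail(10) 'dd': from fail(9)=0 chase 'd': 0 ⇒ 9;  out=∅∪out(9)=∅
  fail(12) 'db': from fail(9)=0 chase 'b': 0 ⇒ 6;  out={3}∪out(6)={3,6}
  fail(13) 'bd': from fail(6)=0 chase 'd': 0 ⇒ 9;  out=∅∪out(9)=∅
  fail(15) 'bc': from fail(6)=0 chase 'c': 0 ⇒ 0;  out=∅∪out(0)=∅
  fail(19) 'be': from fail(6)=0 chase 'e': 0 ⇒ 1;  out={7}∪out(1)={7}
  fail(3) 'eda': from fail(2)=9 chase 'a': 9→0 ⇒ 0;  out=∅∪out(0)=∅
  fail(8) 'bbe': from fail(7)=6 chase 'e': 6 ⇒ 19;  out={1}∪out(19)={1,7}
  fail(11) 'ddb': from fail(10)=9 chase 'b': 9 ⇒ 12;  out={2}∪out(12)={2,3,6}
  fail(14) 'bdc': from fail(13)=9 chase 'c': 9→0 ⇒ 0;  out={4}∪out(0)={4}
  fail(16) 'bcd': from fail(15)=0 chase 'd': 0 ⇒ 9;  out=∅∪out(9)=∅
  fail(4) 'edad': from fail(3)=0 chase 'd': 0 ⇒ 9;  out=∅∪out(9)=∅
  fail(17) 'bcdd': from fail(16)=9 chase 'd': 9 ⇒ 10;  out=∅∪out(10)=∅
  fail(5) 'edade': from fail(4)=9 chase 'e': 9→0 ⇒ 1;  out={0}∪out(1)={0}
  fail(18) 'bcddd': from fail(17)=10 chase 'd': 10→9 ⇒ 10;  out={5}∪out(10)={5}

Run:
i=0 'b': node 0→6  emit P6@[0:0]
i=1 'e': node 6→19  emit P7@[0:1]
i=2 'c': node 19→0 (via fail)
i=3 'b': node 0→6  emit P6@[3:3]
i=4 'c': node 6→15
i=5 'd': node 15→16
i=6 'd': node 16→17
i=7 'd': node 17→18  emit P5@[3:7]
i=8 'd': node 18→10 (via fail)
i=9 'b': node 10→11  emit P2@[7:9],P3@[8:9],P6@[9:9]
i=10 'b': node 11→7 (via fail)  emit P6@[10:10]
i=11 'c': node 7→15 (via fail)
i=12 'c': node 15→0 (via fail)
i=13 'b': node 0→6  emit P6@[13:13]
i=14 'd': node 6→13
i=15 'd': node 13→10 (via fail)
i=16 'b': node 10→11  emit P2@[14:16],P3@[15:16],P6@[16:16]
i=17 'a': node 11→0 (via fail)
i=18 'b': node 0→6  emit P6@[18:18]
i=19 'e': node 6→19  emit P7@[18:19]
i=20 'c': node 19→0 (via fail)
i=21 'b': node 0→6  emit P6@[21:21]
i=22 'b': node 6→7  emit P6@[22:22]
i=23 'c': node 7→15 (via fail)
i=24 'd': node 15→16
i=25 'd': node 16→17
i=26 'b': node 17→11 (via fail)  emit P2@[24:26],P3@[25:26],P6@[26:26]
i=27 'e': node 11→19 (via fail)  emit P7@[26:27]
i=28 'd': node 19→2 (via fail)
i=29 'b': node 2→12 (via fail)  emit P3@[28:29],P6@[29:29]
i=30 'b': node 12→7 (via fail)  emit P6@[30:30]
i=31 'e': node 7→8  emit P1@[29:31],P7@[30:31]
i=32 'a': node 8→0 (via fail)
i=33 'a': node 0→0
i=34 'e': node 0→1
i=35 'c': node 1→0 (via fail)
i=36 'e': node 0→1

All matches (sorted): [[0,6],[1,7],[3,6],[7,5],[9,2],[9,3],[9,6],[10,6],[13,6],[16,2],[16,3],[16,6],[18,6],[19,7],[21,6],[22,6],[26,2],[26,3],[26,6],[27,7],[29,3],[29,6],[30,6],[31,1],[31,7]]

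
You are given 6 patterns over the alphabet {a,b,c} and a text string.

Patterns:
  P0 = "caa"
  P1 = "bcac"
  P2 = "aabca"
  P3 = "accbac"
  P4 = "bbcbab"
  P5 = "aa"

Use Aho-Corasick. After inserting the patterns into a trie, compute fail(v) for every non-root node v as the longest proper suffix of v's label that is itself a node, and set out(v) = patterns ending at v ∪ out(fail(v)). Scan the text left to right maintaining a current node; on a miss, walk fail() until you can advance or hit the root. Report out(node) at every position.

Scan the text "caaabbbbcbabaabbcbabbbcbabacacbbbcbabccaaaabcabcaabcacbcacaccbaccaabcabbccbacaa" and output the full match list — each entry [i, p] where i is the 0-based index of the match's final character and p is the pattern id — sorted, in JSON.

Build:
Trie (insert patterns):
  n0 'ε': a→8 b→4 c→1
  n1 'c': a→2
  n2 'ca': a→3
  n3 'caa': ·  [P0 ends]
  n4 'b': b→18 c→5
  n5 'bc': a→6
  n6 'bca': c→7
  n7 'bcac': ·  [P1 ends]
  n8 'a': a→9 c→13
  n9 'aa': b→10  [P5 ends]
  n10 'aab': c→11
  n11 'aabc': a→12
  n12 'aabca': ·  [P2 ends]
  n13 'ac': c→14
  n14 'acc': b→15
  n15 'accb': a→16
  n16 'accba': c→17
  n17 'accbac': ·  [P3 ends]
  n18 'bb': c→19
  n19 'bbc': b→20
  n20 'bbcb': a→21
  n21 'bbcba': b→22
  n22 'bbcbab': ·  [P4 ends]

BFS fail/out derivation:
  fail(1) 'c': from fail(0)=0 chase 'c': 0 ⇒ 0;  out=∅∪out(0)=∅
  fail(4) 'b': from fail(0)=0 chase 'b': 0 ⇒ 0;  out=∅∪out(0)=∅
  fail(8) 'a': from fail(0)=0 chase 'a': 0 ⇒ 0;  out=∅∪out(0)=∅
  fail(2) 'ca': from fail(1)=0 chase 'a': 0 ⇒ 8;  out=∅∪out(8)=∅
  fail(5) 'bc': from fail(4)=0 chase 'c': 0 ⇒ 1;  out=∅∪out(1)=∅
  fail(9) 'aa': from fail(8)=0 chase 'a': 0 ⇒ 8;  out={5}∪out(8)={5}
  fail(13) 'ac': from fail(8)=0 chase 'c': 0 ⇒ 1;  out=∅∪out(1)=∅
  fail(18) 'bb': from fail(4)=0 chase 'b': 0 ⇒ 4;  out=∅∪out(4)=∅
  fail(3) 'caa': from fail(2)=8 chase 'a': 8 ⇒ 9;  out={0}∪out(9)={0,5}
  fail(6) 'bca': from fail(5)=1 chase 'a': 1 ⇒ 2;  out=∅∪out(2)=∅
  fail(10) 'aab': from fail(9)=8 chase 'b': 8→0 ⇒ 4;  out=∅∪out(4)=∅
  fail(14) 'acc': from fail(13)=1 chase 'c': 1→0 ⇒ 1;  out=∅∪out(1)=∅
  fail(19) 'bbc': from fail(18)=4 chase 'c': 4 ⇒ 5;  out=∅∪out(5)=∅
  fail(7) 'bcac': from fail(6)=2 chase 'c': 2→8 ⇒ 13;  out={1}∪out(13)={1}
  fail(11) 'aabc': from fail(10)=4 chase 'c': 4 ⇒ 5;  out=∅∪out(5)=∅
  fail(15) 'accb': from fail(14)=1 chase 'b': 1→0 ⇒ 4;  out=∅∪out(4)=∅
  fail(20) 'bbcb': from fail(19)=5 chase 'b': 5→1→0 ⇒ 4;  out=∅∪out(4)=∅
  fail(12) 'aabca': from fail(11)=5 chase 'a': 5 ⇒ 6;  out={2}∪out(6)={2}
  fail(16) 'accba': from fail(15)=4 chase 'a': 4→0 ⇒ 8;  out=∅∪out(8)=∅
  fail(21) 'bbcba': from fail(20)=4 chase 'a': 4→0 ⇒ 8;  out=∅∪out(8)=∅
  fail(17) 'accbac': from fail(16)=8 chase 'c': 8 ⇒ 13;  out={3}∪out(13)={3}
  fail(22) 'bbcbab': from fail(21)=8 chase 'b': 8→0 ⇒ 4;  out={4}∪out(4)={4}

Scan:
pos 0 'c': at 1
pos 1 'a': at 2
pos 2 'a': at 3  → match P0@[0:2],P5@[1:2]
pos 3 'a': at 9 (fail-walked)  → match P5@[2:3]
pos 4 'b': at 10
pos 5 'b': at 18 (fail-walked)
pos 6 'b': at 18 (fail-walked)
pos 7 'b': at 18 (fail-walked)
pos 8 'c': at 19
pos 9 'b': at 20
pos 10 'a': at 21
pos 11 'b': at 22  → match P4@[6:11]
pos 12 'a': at 8 (fail-walked)
pos 13 'a': at 9  → match P5@[12:13]
pos 14 'b': at 10
pos 15 'b': at 18 (fail-walked)
pos 16 'c': at 19
pos 17 'b': at 20
pos 18 'a': at 21
pos 19 'b': at 22  → match P4@[14:19]
pos 20 'b': at 18 (fail-walked)
pos 21 'b': at 18 (fail-walked)
pos 22 'c': at 19
pos 23 'b': at 20
pos 24 'a': at 21
pos 25 'b': at 22  → match P4@[20:25]
pos 26 'a': at 8 (fail-walked)
pos 27 'c': at 13
pos 28 'a': at 2 (fail-walked)
pos 29 'c': at 13 (fail-walked)
pos 30 'b': at 4 (fail-walked)
pos 31 'b': at 18
pos 32 'b': at 18 (fail-walked)
pos 33 'c': at 19
pos 34 'b': at 20
pos 35 'a': at 21
pos 36 'b': at 22  → match P4@[31:36]
pos 37 'c': at 5 (fail-walked)
pos 38 'c': at 1 (fail-walked)
pos 39 'a': at 2
pos 40 'a': at 3  → match P0@[38:40],P5@[39:40]
pos 41 'a': at 9 (fail-walked)  → match P5@[40:41]
pos 42 'a': at 9 (fail-walked)  → match P5@[41:42]
pos 43 'b': at 10
pos 44 'c': at 11
pos 45 'a': at 12  → match P2@[41:45]
pos 46 'b': at 4 (fail-walked)
pos 47 'c': at 5
pos 48 'a': at 6
pos 49 'a': at 3 (fail-walked)  → match P0@[47:49],P5@[48:49]
pos 50 'b': at 10 (fail-walked)
pos 51 'c': at 11
pos 52 'a': at 12  → match P2@[48:52]
pos 53 'c': at 7 (fail-walked)  → match P1@[50:53]
pos 54 'b': at 4 (fail-walked)
pos 55 'c': at 5
pos 56 'a': at 6
pos 57 'c': at 7  → match P1@[54:57]
pos 58 'a': at 2 (fail-walked)
pos 59 'c': at 13 (fail-walked)
pos 60 'c': at 14
pos 61 'b': at 15
pos 62 'a': at 16
pos 63 'c': at 17  → match P3@[58:63]
pos 64 'c': at 14 (fail-walked)
pos 65 'a': at 2 (fail-walked)
pos 66 'a': at 3  → match P0@[64:66],P5@[65:66]
pos 67 'b': at 10 (fail-walked)
pos 68 'c': at 11
pos 69 'a': at 12  → match P2@[65:69]
pos 70 'b': at 4 (fail-walked)
pos 71 'b': at 18
pos 72 'c': at 19
pos 73 'c': at 1 (fail-walked)
pos 74 'b': at 4 (fail-walked)
pos 75 'a': at 8 (fail-walked)
pos 76 'c': at 13
pos 77 'a': at 2 (fail-walked)
pos 78 'a': at 3  → match P0@[76:78],P5@[77:78]

Result: [[2,0],[2,5],[3,5],[11,4],[13,5],[19,4],[25,4],[36,4],[40,0],[40,5],[41,5],[42,5],[45,2],[49,0],[49,5],[52,2],[53,1],[57,1],[63,3],[66,0],[66,5],[69,2],[78,0],[78,5]]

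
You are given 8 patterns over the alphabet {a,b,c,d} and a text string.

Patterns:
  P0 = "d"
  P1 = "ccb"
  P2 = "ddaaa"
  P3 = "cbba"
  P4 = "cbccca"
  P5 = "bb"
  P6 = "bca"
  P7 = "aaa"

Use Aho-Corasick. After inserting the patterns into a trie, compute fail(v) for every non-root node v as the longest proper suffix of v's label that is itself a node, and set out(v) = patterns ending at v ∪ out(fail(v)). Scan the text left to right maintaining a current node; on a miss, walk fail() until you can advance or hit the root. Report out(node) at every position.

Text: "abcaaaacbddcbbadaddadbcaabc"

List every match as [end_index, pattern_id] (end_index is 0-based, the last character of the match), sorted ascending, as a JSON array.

Build automaton:
Trie nodes:
  n0 'ε': a→20 b→16 c→2 d→1
  n1 'd': d→5  [P0 ends]
  n2 'c': b→9 c→3
  n3 'cc': b→4
  n4 'ccb': ·  [P1 ends]
  n5 'dd': a→6
  n6 'dda': a→7
  n7 'ddaa': a→8
  n8 'ddaaa': ·  [P2 ends]
  n9 'cb': b→10 c→12
  n10 'cbb': a→11
  n11 'cbba': ·  [P3 ends]
  n12 'cbc': c→13
  n13 'cbcc': c→14
  n14 'cbccc': a→15
  n15 'cbccca': ·  [P4 ends]
  n16 'b': b→17 c→18
  n17 'bb': ·  [P5 ends]
  n18 'bc': a→19
  n19 'bca': ·  [P6 ends]
  n20 'a': a→21
  n21 'aa': a→22
  n22 'aaa': ·  [P7 ends]

Failure links (BFS by depth):
  n1('d'): parent n0 fail=0; on 'd' 0 → fail=0;  out {0}∪∅={0}
  n2('c'): parent n0 fail=0; on 'c' 0 → fail=0;  out ∅∪∅=∅
  n16('b'): parent n0 fail=0; on 'b' 0 → fail=0;  out ∅∪∅=∅
  n20('a'): parent n0 fail=0; on 'a' 0 → fail=0;  out ∅∪∅=∅
  n3('cc'): parent n2 fail=0; on 'c' 0 → fail=2;  out ∅∪∅=∅
  n5('dd'): parent n1 fail=0; on 'd' 0 → fail=1;  out ∅∪{0}={0}
  n9('cb'): parent n2 fail=0; on 'b' 0 → fail=16;  out ∅∪∅=∅
  n17('bb'): parent n16 fail=0; on 'b' 0 → fail=16;  out {5}∪∅={5}
  n18('bc'): parent n16 fail=0; on 'c' 0 → fail=2;  out ∅∪∅=∅
  n21('aa'): parent n20 fail=0; on 'a' 0 → fail=20;  out ∅∪∅=∅
  n4('ccb'): parent n3 fail=2; on 'b' 2 → fail=9;  out {1}∪∅={1}
  n6('dda'): parent n5 fail=1; on 'a' 1→0 → fail=20;  out ∅∪∅=∅
  n10('cbb'): parent n9 fail=16; on 'b' 16 → fail=17;  out ∅∪{5}={5}
  n12('cbc'): parent n9 fail=16; on 'c' 16 → fail=18;  out ∅∪∅=∅
  n19('bca'): parent n18 fail=2; on 'a' 2→0 → fail=20;  out {6}∪∅={6}
  n22('aaa'): parent n21 fail=20; on 'a' 20 → fail=21;  out {7}∪∅={7}
  n7('ddaa'): parent n6 fail=20; on 'a' 20 → fail=21;  out ∅∪∅=∅
  n11('cbba'): parent n10 fail=17; on 'a' 17→16→0 → fail=20;  out {3}∪∅={3}
  n13('cbcc'): parent n12 fail=18; on 'c' 18→2 → fail=3;  out ∅∪∅=∅
  n8('ddaaa'): parent n7 fail=21; on 'a' 21 → fail=22;  out {2}∪{7}={2,7}
  n14('cbccc'): parent n13 fail=3; on 'c' 3→2 → fail=3;  out ∅∪∅=∅
  n15('cbccca'): parent n14 fail=3; on 'a' 3→2→0 → fail=20;  out {4}∪∅={4}

Text stream:
i=0 'a': node 0→20
i=1 'b': node 20→16 ·f
i=2 'c': node 16→18
i=3 'a': node 18→19  → match P6@[1:3]
i=4 'a': node 19→21 ·f
i=5 'a': node 21→22  → match P7@[3:5]
i=6 'a': node 22→22 ·f  → match P7@[4:6]
i=7 'c': node 22→2 ·f
i=8 'b': node 2→9
i=9 'd': node 9→1 ·f  → match P0@[9:9]
i=10 'd': node 1→5  → match P0@[10:10]
i=11 'c': node 5→2 ·f
i=12 'b': node 2→9
i=13 'b': node 9→10  → match P5@[12:13]
i=14 'a': node 10→11  → match P3@[11:14]
i=15 'd': node 11→1 ·f  → match P0@[15:15]
i=16 'a': node 1→20 ·f
i=17 'd': node 20→1 ·f  → match P0@[17:17]
i=18 'd': node 1→5  → match P0@[18:18]
i=19 'a': node 5→6
i=20 'd': node 6→1 ·f  → match P0@[20:20]
i=21 'b': node 1→16 ·f
i=22 'c': node 16→18
i=23 'a': node 18→19  → match P6@[21:23]
i=24 'a': node 19→21 ·f
i=25 'b': node 21→16 ·f
i=26 'c': node 16→18

Matches: [[3,6],[5,7],[6,7],[9,0],[10,0],[13,5],[14,3],[15,0],[17,0],[18,0],[20,0],[23,6]]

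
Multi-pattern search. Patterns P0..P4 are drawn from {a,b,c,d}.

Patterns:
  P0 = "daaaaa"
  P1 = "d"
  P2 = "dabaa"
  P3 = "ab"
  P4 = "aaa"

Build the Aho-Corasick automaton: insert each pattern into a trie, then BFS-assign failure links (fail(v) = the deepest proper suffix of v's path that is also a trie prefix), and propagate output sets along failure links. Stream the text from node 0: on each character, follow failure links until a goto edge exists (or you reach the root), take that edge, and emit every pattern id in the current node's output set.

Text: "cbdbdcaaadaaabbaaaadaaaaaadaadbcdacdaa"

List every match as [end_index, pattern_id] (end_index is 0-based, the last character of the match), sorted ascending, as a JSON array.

Construct AC machine:
Trie (insert patterns):
  0='ε' goto a→10 d→1
  1='d' goto a→2  ←P1
  2='da' goto a→3 b→7
  3='daa' goto a→4
  4='daaa' goto a→5
  5='daaaa' goto a→6
  6='daaaaa' goto ·  ←P0
  7='dab' goto a→8
  8='daba' goto a→9
  9='dabaa' goto ·  ←P2
  10='a' goto a→12 b→11
  11='ab' goto ·  ←P3
  12='aa' goto a→13
  13='aaa' goto ·  ←P4

BFS fail/out derivation:
  n1('d'): parent n0 fail=0; on 'd' 0 → fail=0;  out {1}∪∅={1}
  n10('a'): parent n0 fail=0; on 'a' 0 → fail=0;  out ∅∪∅=∅
  n2('da'): parent n1 fail=0; on 'a' 0 → fail=10;  out ∅∪∅=∅
  n11('ab'): parent n10 fail=0; on 'b' 0 → fail=0;  out {3}∪∅={3}
  n12('aa'): parent n10 fail=0; on 'a' 0 → fail=10;  out ∅∪∅=∅
  n3('daa'): parent n2 fail=10; on 'a' 10 → fail=12;  out ∅∪∅=∅
  n7('dab'): parent n2 fail=10; on 'b' 10 → fail=11;  out ∅∪{3}={3}
  n13('aaa'): parent n12 fail=10; on 'a' 10 → fail=12;  out {4}∪∅={4}
  n4('daaa'): parent n3 fail=12; on 'a' 12 → fail=13;  out ∅∪{4}={4}
  n8('daba'): parent n7 fail=11; on 'a' 11→0 → fail=10;  out ∅∪∅=∅
  n5('daaaa'): parent n4 fail=13; on 'a' 13→12 → fail=13;  out ∅∪{4}={4}
  n9('dabaa'): parent n8 fail=10; on 'a' 10 → fail=12;  out {2}∪∅={2}
  n6('daaaaa'): parent n5 fail=13; on 'a' 13→12 → fail=13;  out {0}∪{4}={0,4}

Text stream:
pos 0 'c': at 0
pos 1 'b': at 0
pos 2 'd': at 1  → match P1@[2:2]
pos 3 'b': at 0 (fail-walked)
pos 4 'd': at 1  → match P1@[4:4]
pos 5 'c': at 0 (fail-walked)
pos 6 'a': at 10
pos 7 'a': at 12
pos 8 'a': at 13  → match P4@[6:8]
pos 9 'd': at 1 (fail-walked)  → match P1@[9:9]
pos 10 'a': at 2
pos 11 'a': at 3
pos 12 'a': at 4  → match P4@[10:12]
pos 13 'b': at 11 (fail-walked)  → match P3@[12:13]
pos 14 'b': at 0 (fail-walked)
pos 15 'a': at 10
pos 16 'a': at 12
pos 17 'a': at 13  → match P4@[15:17]
pos 18 'a': at 13 (fail-walked)  → match P4@[16:18]
pos 19 'd': at 1 (fail-walked)  → match P1@[19:19]
pos 20 'a': at 2
pos 21 'a': at 3
pos 22 'a': at 4  → match P4@[20:22]
pos 23 'a': at 5  → match P4@[21:23]
pos 24 'a': at 6  → match P0@[19:24],P4@[22:24]
pos 25 'a': at 13 (fail-walked)  → match P4@[23:25]
pos 26 'd': at 1 (fail-walked)  → match P1@[26:26]
pos 27 'a': at 2
pos 28 'a': at 3
pos 29 'd': at 1 (fail-walked)  → match P1@[29:29]
pos 30 'b': at 0 (fail-walked)
pos 31 'c': at 0
pos 32 'd': at 1  → match P1@[32:32]
pos 33 'a': at 2
pos 34 'c': at 0 (fail-walked)
pos 35 'd': at 1  → match P1@[35:35]
pos 36 'a': at 2
pos 37 'a': at 3

Matches: [[2,1],[4,1],[8,4],[9,1],[12,4],[13,3],[17,4],[18,4],[19,1],[22,4],[23,4],[24,0],[24,4],[25,4],[26,1],[29,1],[32,1],[35,1]]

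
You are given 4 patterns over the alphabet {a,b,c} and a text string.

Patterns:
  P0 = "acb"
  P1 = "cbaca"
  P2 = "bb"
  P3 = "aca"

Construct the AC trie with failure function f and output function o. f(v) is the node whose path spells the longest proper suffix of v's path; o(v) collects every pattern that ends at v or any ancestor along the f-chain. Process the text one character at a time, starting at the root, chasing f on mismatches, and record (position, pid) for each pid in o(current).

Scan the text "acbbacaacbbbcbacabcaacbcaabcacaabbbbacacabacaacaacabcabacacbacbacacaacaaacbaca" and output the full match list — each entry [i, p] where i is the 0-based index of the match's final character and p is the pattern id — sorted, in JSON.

Construct AC machine:
Trie nodes:
  n0 'ε': a→1 b→9 c→4
  n1 'a': c→2
  n2 'ac': a→11 b→3
  n3 'acb': ·  [P0 ends]
  n4 'c': b→5
  n5 'cb': a→6
  n6 'cba': c→7
  n7 'cbac': a→8
  n8 'cbaca': ·  [P1 ends]
  n9 'b': b→10
  n10 'bb': ·  [P2 ends]
  n11 'aca': ·  [P3 ends]

BFS fail/out derivation:
  fail(1) 'a': from fail(0)=0 chase 'a': 0 ⇒ 0;  out=∅∪out(0)=∅
  fail(4) 'c': from fail(0)=0 chase 'c': 0 ⇒ 0;  out=∅∪out(0)=∅
  fail(9) 'b': from fail(0)=0 chase 'b': 0 ⇒ 0;  out=∅∪out(0)=∅
  fail(2) 'ac': from fail(1)=0 chase 'c': 0 ⇒ 4;  out=∅∪out(4)=∅
  fail(5) 'cb': from fail(4)=0 chase 'b': 0 ⇒ 9;  out=∅∪out(9)=∅
  fail(10) 'bb': from fail(9)=0 chase 'b': 0 ⇒ 9;  out={2}∪out(9)={2}
  fail(3) 'acb': from fail(2)=4 chase 'b': 4 ⇒ 5;  out={0}∪out(5)={0}
  fail(6) 'cba': from fail(5)=9 chase 'a': 9→0 ⇒ 1;  out=∅∪out(1)=∅
  fail(11) 'aca': from fail(2)=4 chase 'a': 4→0 ⇒ 1;  out={3}∪out(1)={3}
  fail(7) 'cbac': from fail(6)=1 chase 'c': 1 ⇒ 2;  out=∅∪out(2)=∅
  fail(8) 'cbaca': from fail(7)=2 chase 'a': 2 ⇒ 11;  out={1}∪out(11)={1,3}

Run:
i=0 'a': node 0→1
i=1 'c': node 1→2
i=2 'b': node 2→3  → match P0@[0:2]
i=3 'b': node 3→10 (via fail)  → match P2@[2:3]
i=4 'a': node 10→1 (via fail)
i=5 'c': node 1→2
i=6 'a': node 2→11  → match P3@[4:6]
i=7 'a': node 11→1 (via fail)
i=8 'c': node 1→2
i=9 'b': node 2→3  → match P0@[7:9]
i=10 'b': node 3→10 (via fail)  → match P2@[9:10]
i=11 'b': node 10→10 (via fail)  → match P2@[10:11]
i=12 'c': node 10→4 (via fail)
i=13 'b': node 4→5
i=14 'a': node 5→6
i=15 'c': node 6→7
i=16 'a': node 7→8  → match P1@[12:16],P3@[14:16]
i=17 'b': node 8→9 (via fail)
i=18 'c': node 9→4 (via fail)
i=19 'a': node 4→1 (via fail)
i=20 'a': node 1→1 (via fail)
i=21 'c': node 1→2
i=22 'b': node 2→3  → match P0@[20:22]
i=23 'c': node 3→4 (via fail)
i=24 'a': node 4→1 (via fail)
i=25 'a': node 1→1 (via fail)
i=26 'b': node 1→9 (via fail)
i=27 'c': node 9→4 (via fail)
i=28 'a': node 4→1 (via fail)
i=29 'c': node 1→2
i=30 'a': node 2→11  → match P3@[28:30]
i=31 'a': node 11→1 (via fail)
i=32 'b': node 1→9 (via fail)
i=33 'b': node 9→10  → match P2@[32:33]
i=34 'b': node 10→10 (via fail)  → match P2@[33:34]
i=35 'b': node 10→10 (via fail)  → match P2@[34:35]
i=36 'a': node 10→1 (via fail)
i=37 'c': node 1→2
i=38 'a': node 2→11  → match P3@[36:38]
i=39 'c': node 11→2 (via fail)
i=40 'a': node 2→11  → match P3@[38:40]
i=41 'b': node 11→9 (via fail)
i=42 'a': node 9→1 (via fail)
i=43 'c': node 1→2
i=44 'a': node 2→11  → match P3@[42:44]
i=45 'a': node 11→1 (via fail)
i=46 'c': node 1→2
i=47 'a': node 2→11  → match P3@[45:47]
i=48 'a': node 11→1 (via fail)
i=49 'c': node 1→2
i=50 'a': node 2→11  → match P3@[48:50]
i=51 'b': node 11→9 (via fail)
i=52 'c': node 9→4 (via fail)
i=53 'a': node 4→1 (via fail)
i=54 'b': node 1→9 (via fail)
i=55 'a': node 9→1 (via fail)
i=56 'c': node 1→2
i=57 'a': node 2→11  → match P3@[55:57]
i=58 'c': node 11→2 (via fail)
i=59 'b': node 2→3  → match P0@[57:59]
i=60 'a': node 3→6 (via fail)
i=61 'c': node 6→7
i=62 'b': node 7→3 (via fail)  → match P0@[60:62]
i=63 'a': node 3→6 (via fail)
i=64 'c': node 6→7
i=65 'a': node 7→8  → match P1@[61:65],P3@[63:65]
i=66 'c': node 8→2 (via fail)
i=67 'a': node 2→11  → match P3@[65:67]
i=68 'a': node 11→1 (via fail)
i=69 'c': node 1→2
i=70 'a': node 2→11  → match P3@[68:70]
i=71 'a': node 11→1 (via fail)
i=72 'a': node 1→1 (via fail)
i=73 'c': node 1→2
i=74 'b': node 2→3  → match P0@[72:74]
i=75 'a': node 3→6 (via fail)
i=76 'c': node 6→7
i=77 'a': node 7→8  → match P1@[73:77],P3@[75:77]

Matches: [[2,0],[3,2],[6,3],[9,0],[10,2],[11,2],[16,1],[16,3],[22,0],[30,3],[33,2],[34,2],[35,2],[38,3],[40,3],[44,3],[47,3],[50,3],[57,3],[59,0],[62,0],[65,1],[65,3],[67,3],[70,3],[74,0],[77,1],[77,3]]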